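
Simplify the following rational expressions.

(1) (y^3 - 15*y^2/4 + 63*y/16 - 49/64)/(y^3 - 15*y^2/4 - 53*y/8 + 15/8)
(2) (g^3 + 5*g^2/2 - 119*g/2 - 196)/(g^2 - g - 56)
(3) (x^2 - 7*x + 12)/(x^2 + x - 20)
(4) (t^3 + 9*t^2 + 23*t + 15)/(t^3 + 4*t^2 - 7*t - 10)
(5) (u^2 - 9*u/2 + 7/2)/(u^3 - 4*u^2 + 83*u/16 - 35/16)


(1) = (16*y^2 - 56*y + 49)/(16*y^2 - 56*y - 120)
(2) = g + 7/2
(3) = (x - 3)/(x + 5)
(4) = (t + 3)/(t - 2)
(5) = (16*u - 56)/(16*u^2 - 48*u + 35)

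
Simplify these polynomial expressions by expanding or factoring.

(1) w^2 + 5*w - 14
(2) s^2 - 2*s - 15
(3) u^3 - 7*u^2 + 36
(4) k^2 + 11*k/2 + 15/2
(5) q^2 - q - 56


(1) = (w - 2)*(w + 7)
(2) = (s - 5)*(s + 3)
(3) = (u - 6)*(u - 3)*(u + 2)
(4) = (k + 5/2)*(k + 3)
(5) = (q - 8)*(q + 7)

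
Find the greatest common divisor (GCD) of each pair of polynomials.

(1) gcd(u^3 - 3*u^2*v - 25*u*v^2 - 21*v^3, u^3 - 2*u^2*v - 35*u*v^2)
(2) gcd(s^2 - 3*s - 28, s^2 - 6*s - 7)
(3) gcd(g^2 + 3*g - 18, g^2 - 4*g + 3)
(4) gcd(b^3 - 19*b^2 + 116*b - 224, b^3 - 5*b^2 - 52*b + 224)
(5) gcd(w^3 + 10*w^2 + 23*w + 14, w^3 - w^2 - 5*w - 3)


(1) = u - 7*v
(2) = gcd((s - 7)*(s + 4), (s - 7)*(s + 1)) = s - 7
(3) = gcd((g - 3)*(g + 6), (g - 3)*(g - 1)) = g - 3
(4) = b^2 - 12*b + 32
(5) = gcd((w + 1)*(w + 2)*(w + 7), (w - 3)*(w + 1)^2) = w + 1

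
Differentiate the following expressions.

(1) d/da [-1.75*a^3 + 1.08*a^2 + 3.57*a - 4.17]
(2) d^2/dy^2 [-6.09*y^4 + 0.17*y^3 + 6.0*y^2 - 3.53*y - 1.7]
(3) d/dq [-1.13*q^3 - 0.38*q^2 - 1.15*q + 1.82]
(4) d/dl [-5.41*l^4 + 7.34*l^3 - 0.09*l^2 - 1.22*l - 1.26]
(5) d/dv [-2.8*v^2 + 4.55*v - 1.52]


(1) = -5.25*a^2 + 2.16*a + 3.57
(2) = -73.08*y^2 + 1.02*y + 12.0
(3) = -3.39*q^2 - 0.76*q - 1.15
(4) = -21.64*l^3 + 22.02*l^2 - 0.18*l - 1.22
(5) = 4.55 - 5.6*v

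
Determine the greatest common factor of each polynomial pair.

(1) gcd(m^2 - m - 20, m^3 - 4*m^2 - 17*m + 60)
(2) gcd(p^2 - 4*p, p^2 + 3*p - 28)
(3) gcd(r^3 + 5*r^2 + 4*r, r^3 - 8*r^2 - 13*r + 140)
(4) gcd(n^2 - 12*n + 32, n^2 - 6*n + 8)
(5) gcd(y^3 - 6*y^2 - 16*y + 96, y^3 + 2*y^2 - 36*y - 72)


(1) = m^2 - m - 20
(2) = p - 4
(3) = r + 4
(4) = n - 4
(5) = gcd((y - 6)*(y - 4)*(y + 4), (y - 6)*(y + 2)*(y + 6)) = y - 6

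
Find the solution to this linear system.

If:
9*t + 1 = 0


Then:
t = -1/9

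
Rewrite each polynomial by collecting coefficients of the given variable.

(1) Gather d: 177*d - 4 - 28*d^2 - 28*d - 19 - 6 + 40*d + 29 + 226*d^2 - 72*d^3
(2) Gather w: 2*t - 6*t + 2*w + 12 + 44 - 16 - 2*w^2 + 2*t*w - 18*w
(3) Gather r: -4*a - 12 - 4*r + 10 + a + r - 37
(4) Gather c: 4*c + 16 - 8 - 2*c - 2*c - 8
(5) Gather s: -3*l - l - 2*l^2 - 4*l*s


(1) = -72*d^3 + 198*d^2 + 189*d
(2) = -4*t - 2*w^2 + w*(2*t - 16) + 40
(3) = -3*a - 3*r - 39
(4) = 0
(5) = -2*l^2 - 4*l*s - 4*l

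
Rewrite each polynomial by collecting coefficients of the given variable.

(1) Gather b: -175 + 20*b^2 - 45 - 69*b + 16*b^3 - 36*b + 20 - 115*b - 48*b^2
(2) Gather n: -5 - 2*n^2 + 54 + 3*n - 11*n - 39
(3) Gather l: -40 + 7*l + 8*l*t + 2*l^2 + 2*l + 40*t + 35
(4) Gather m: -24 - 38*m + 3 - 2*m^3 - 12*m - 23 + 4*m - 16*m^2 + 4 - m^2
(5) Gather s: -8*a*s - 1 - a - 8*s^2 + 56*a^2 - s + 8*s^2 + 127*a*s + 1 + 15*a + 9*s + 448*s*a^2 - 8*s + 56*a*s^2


(1) = 16*b^3 - 28*b^2 - 220*b - 200
(2) = -2*n^2 - 8*n + 10
(3) = 2*l^2 + l*(8*t + 9) + 40*t - 5
(4) = -2*m^3 - 17*m^2 - 46*m - 40
(5) = 56*a^2 + 56*a*s^2 + 14*a + s*(448*a^2 + 119*a)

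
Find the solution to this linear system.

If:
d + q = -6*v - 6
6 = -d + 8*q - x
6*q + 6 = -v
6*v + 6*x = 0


Then:
d = -160/11
q = -14/11
v = 18/11
x = -18/11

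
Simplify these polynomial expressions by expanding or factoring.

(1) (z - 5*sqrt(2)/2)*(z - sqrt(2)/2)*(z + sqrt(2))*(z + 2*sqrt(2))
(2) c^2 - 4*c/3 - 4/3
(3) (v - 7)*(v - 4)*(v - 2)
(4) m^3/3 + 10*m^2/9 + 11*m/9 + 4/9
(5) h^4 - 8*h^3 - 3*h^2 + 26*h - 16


(1) = z^4 - 23*z^2/2 - 9*sqrt(2)*z/2 + 10
(2) = (c - 2)*(c + 2/3)
(3) = v^3 - 13*v^2 + 50*v - 56
(4) = (m/3 + 1/3)*(m + 1)*(m + 4/3)
(5) = (h - 8)*(h - 1)^2*(h + 2)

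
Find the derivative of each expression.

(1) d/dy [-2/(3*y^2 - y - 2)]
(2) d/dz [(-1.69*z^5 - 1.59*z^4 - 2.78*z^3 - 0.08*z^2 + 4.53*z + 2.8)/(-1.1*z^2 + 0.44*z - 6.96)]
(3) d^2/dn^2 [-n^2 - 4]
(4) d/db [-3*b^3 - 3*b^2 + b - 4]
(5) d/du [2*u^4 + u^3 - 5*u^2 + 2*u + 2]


(1) = 2*(6*y - 1)/(-3*y^2 + y + 2)^2
(2) = (5.577*z^6 + 0.5236*z^5 + 59.7712*z^4 + 41.8192*z^3 + 62.9942*z^2 + 7.2736*z - 32.7608)/(1.21*z^4 - 0.968*z^3 + 15.5056*z^2 - 6.1248*z + 48.4416)
(3) = -2
(4) = -9*b^2 - 6*b + 1
(5) = 8*u^3 + 3*u^2 - 10*u + 2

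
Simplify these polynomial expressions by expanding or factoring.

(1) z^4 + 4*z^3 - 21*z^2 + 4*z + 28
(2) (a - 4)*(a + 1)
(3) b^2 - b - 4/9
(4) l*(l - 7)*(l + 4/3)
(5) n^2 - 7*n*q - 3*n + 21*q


(1) = (z - 2)^2*(z + 1)*(z + 7)
(2) = a^2 - 3*a - 4
(3) = (b - 4/3)*(b + 1/3)
(4) = l^3 - 17*l^2/3 - 28*l/3
(5) = (n - 3)*(n - 7*q)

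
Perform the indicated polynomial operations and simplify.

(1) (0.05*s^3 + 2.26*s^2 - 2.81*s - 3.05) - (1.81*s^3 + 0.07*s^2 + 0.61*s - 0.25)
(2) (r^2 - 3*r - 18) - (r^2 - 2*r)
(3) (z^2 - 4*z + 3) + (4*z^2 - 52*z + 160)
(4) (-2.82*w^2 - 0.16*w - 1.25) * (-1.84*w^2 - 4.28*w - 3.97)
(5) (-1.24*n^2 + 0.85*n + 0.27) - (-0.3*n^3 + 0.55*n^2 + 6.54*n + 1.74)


(1) = -1.76*s^3 + 2.19*s^2 - 3.42*s - 2.8
(2) = -r - 18
(3) = 5*z^2 - 56*z + 163
(4) = 5.1888*w^4 + 12.364*w^3 + 14.1802*w^2 + 5.9852*w + 4.9625
(5) = 0.3*n^3 - 1.79*n^2 - 5.69*n - 1.47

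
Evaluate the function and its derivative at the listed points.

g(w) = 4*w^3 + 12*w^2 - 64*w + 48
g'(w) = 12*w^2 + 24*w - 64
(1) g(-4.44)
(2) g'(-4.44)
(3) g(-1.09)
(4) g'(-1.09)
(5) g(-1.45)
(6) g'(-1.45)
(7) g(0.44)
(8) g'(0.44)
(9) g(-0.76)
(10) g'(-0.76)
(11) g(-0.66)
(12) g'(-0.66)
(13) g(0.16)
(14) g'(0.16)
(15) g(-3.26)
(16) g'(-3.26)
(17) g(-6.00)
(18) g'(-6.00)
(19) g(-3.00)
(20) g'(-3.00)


(1) = 218.61
(2) = 66.00
(3) = 126.84
(4) = -75.90
(5) = 153.84
(6) = -73.57
(7) = 22.50
(8) = -51.12
(9) = 101.82
(10) = -75.31
(11) = 94.32
(12) = -74.61
(13) = 38.08
(14) = -59.85
(15) = 245.59
(16) = -14.71
(17) = 0.00
(18) = 224.00
(19) = 240.00
(20) = -28.00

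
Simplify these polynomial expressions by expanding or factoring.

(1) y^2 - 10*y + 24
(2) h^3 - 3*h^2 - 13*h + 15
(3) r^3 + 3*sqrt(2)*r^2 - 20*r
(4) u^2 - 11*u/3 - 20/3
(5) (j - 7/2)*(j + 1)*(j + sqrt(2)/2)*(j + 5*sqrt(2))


(1) = (y - 6)*(y - 4)
(2) = (h - 5)*(h - 1)*(h + 3)
(3) = r*(r - 2*sqrt(2))*(r + 5*sqrt(2))
(4) = (u - 5)*(u + 4/3)
(5) = j^4 - 5*j^3/2 + 11*sqrt(2)*j^3/2 - 55*sqrt(2)*j^2/4 + 3*j^2/2 - 77*sqrt(2)*j/4 - 25*j/2 - 35/2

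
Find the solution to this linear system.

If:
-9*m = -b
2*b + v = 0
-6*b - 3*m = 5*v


Then:
b = 0
m = 0
v = 0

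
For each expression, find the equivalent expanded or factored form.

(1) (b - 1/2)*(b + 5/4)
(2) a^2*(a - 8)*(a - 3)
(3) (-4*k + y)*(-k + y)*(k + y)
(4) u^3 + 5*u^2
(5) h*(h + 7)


(1) = b^2 + 3*b/4 - 5/8
(2) = a^4 - 11*a^3 + 24*a^2
(3) = 4*k^3 - k^2*y - 4*k*y^2 + y^3
(4) = u^2*(u + 5)
(5) = h^2 + 7*h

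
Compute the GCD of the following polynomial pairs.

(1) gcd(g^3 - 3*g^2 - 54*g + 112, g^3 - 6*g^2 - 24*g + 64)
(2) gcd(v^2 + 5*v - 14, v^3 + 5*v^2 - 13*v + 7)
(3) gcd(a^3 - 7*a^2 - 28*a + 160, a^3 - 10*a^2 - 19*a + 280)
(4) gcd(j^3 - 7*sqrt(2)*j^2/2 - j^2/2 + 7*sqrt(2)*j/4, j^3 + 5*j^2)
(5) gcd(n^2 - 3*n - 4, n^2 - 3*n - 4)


(1) = gcd((g - 8)*(g - 2)*(g + 7), (g - 8)*(g - 2)*(g + 4)) = g^2 - 10*g + 16
(2) = v + 7
(3) = gcd((a - 8)*(a - 4)*(a + 5), (a - 8)*(a - 7)*(a + 5)) = a^2 - 3*a - 40
(4) = gcd(j*(j - 1/2)*(j - 7*sqrt(2)/2), j^2*(j + 5)) = j
(5) = n^2 - 3*n - 4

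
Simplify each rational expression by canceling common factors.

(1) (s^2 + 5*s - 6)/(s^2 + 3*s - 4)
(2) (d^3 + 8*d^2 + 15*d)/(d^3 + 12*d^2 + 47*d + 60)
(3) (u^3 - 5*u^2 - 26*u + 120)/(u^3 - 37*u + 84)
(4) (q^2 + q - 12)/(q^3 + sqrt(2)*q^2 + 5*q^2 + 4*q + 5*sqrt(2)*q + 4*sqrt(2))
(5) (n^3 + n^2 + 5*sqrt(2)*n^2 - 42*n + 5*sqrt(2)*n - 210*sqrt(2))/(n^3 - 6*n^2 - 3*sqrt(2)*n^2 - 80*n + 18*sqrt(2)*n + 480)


(1) = (s + 6)/(s + 4)
(2) = d/(d + 4)
(3) = (u^2 - u - 30)/(u^2 + 4*u - 21)
(4) = (q - 3)/(q^2 + q*(1 + sqrt(2)) + sqrt(2))
(5) = (n + 7)/(n - 8*sqrt(2))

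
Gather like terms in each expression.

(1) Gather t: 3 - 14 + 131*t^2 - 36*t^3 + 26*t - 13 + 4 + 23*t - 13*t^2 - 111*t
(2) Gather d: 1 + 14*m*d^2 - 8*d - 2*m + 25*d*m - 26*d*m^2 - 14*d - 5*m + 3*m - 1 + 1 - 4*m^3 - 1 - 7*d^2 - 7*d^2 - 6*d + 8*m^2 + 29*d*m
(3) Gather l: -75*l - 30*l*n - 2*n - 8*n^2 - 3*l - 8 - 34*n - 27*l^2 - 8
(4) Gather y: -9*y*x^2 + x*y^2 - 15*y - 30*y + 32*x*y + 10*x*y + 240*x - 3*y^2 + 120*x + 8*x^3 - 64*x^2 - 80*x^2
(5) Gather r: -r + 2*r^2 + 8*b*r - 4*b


(1) = -36*t^3 + 118*t^2 - 62*t - 20
(2) = d^2*(14*m - 14) + d*(-26*m^2 + 54*m - 28) - 4*m^3 + 8*m^2 - 4*m
(3) = -27*l^2 + l*(-30*n - 78) - 8*n^2 - 36*n - 16
(4) = 8*x^3 - 144*x^2 + 360*x + y^2*(x - 3) + y*(-9*x^2 + 42*x - 45)
(5) = -4*b + 2*r^2 + r*(8*b - 1)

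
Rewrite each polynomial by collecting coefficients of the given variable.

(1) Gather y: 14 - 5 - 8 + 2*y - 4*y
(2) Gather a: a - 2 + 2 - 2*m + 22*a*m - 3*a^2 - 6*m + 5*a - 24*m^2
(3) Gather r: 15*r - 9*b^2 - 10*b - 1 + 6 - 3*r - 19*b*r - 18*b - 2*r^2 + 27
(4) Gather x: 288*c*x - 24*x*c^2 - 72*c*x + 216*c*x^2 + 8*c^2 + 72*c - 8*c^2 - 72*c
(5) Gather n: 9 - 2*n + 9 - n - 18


(1) = 1 - 2*y
(2) = -3*a^2 + a*(22*m + 6) - 24*m^2 - 8*m
(3) = -9*b^2 - 28*b - 2*r^2 + r*(12 - 19*b) + 32
(4) = 216*c*x^2 + x*(-24*c^2 + 216*c)
(5) = -3*n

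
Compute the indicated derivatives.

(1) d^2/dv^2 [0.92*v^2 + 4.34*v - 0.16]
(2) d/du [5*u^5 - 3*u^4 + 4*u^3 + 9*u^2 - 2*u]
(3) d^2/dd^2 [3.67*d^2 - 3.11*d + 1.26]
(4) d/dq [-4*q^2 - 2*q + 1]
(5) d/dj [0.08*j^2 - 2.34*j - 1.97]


(1) = 1.84000000000000
(2) = 25*u^4 - 12*u^3 + 12*u^2 + 18*u - 2
(3) = 7.34000000000000
(4) = -8*q - 2
(5) = 0.16*j - 2.34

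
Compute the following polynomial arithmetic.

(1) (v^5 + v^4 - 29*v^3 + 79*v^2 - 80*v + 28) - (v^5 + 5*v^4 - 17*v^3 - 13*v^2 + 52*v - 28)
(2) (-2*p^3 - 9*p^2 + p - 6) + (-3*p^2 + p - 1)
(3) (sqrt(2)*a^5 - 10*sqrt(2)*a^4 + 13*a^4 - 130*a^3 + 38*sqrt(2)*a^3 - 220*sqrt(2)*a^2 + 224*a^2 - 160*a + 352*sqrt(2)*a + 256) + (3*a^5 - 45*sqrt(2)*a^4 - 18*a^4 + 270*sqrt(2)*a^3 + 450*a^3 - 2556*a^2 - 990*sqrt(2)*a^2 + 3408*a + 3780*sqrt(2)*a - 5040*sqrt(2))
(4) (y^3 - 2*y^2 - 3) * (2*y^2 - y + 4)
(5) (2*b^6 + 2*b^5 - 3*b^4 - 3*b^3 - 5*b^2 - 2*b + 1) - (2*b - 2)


(1) = -4*v^4 - 12*v^3 + 92*v^2 - 132*v + 56
(2) = -2*p^3 - 12*p^2 + 2*p - 7
(3) = sqrt(2)*a^5 + 3*a^5 - 55*sqrt(2)*a^4 - 5*a^4 + 320*a^3 + 308*sqrt(2)*a^3 - 2332*a^2 - 1210*sqrt(2)*a^2 + 3248*a + 4132*sqrt(2)*a - 5040*sqrt(2) + 256
(4) = 2*y^5 - 5*y^4 + 6*y^3 - 14*y^2 + 3*y - 12
(5) = 2*b^6 + 2*b^5 - 3*b^4 - 3*b^3 - 5*b^2 - 4*b + 3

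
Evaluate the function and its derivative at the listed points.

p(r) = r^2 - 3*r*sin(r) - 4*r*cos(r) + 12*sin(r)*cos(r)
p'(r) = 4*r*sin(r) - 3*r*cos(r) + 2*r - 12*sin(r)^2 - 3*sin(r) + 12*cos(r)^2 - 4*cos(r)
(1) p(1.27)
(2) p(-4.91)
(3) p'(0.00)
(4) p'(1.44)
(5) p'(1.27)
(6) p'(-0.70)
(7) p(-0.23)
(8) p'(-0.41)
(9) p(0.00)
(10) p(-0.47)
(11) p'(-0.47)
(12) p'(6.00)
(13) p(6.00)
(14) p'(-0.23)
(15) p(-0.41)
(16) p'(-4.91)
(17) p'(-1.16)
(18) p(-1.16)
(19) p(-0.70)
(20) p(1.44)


(1) = -0.14
(2) = 44.72
(3) = 8.00
(4) = -7.06
(5) = -7.68
(6) = 2.92
(7) = -1.87
(8) = 6.68
(9) = 0.00
(10) = -3.59
(11) = 6.04
(12) = -4.87
(13) = 14.77
(14) = 7.96
(15) = -3.20
(16) = -40.99
(17) = -3.70
(18) = -4.39
(19) = -4.63
(20) = -1.41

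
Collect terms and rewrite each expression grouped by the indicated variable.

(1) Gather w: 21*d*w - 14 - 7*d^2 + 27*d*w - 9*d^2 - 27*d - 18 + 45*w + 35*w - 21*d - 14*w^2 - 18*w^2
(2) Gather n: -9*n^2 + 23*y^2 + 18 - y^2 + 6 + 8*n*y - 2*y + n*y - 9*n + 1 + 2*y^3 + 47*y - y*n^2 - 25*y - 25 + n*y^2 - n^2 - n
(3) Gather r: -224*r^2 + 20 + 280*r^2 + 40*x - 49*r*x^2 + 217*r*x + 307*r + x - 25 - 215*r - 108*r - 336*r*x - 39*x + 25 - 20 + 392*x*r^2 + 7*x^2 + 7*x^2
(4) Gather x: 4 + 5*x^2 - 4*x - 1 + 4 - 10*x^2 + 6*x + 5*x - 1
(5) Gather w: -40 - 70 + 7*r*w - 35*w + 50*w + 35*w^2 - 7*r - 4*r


(1) = -16*d^2 - 48*d - 32*w^2 + w*(48*d + 80) - 32
(2) = n^2*(-y - 10) + n*(y^2 + 9*y - 10) + 2*y^3 + 22*y^2 + 20*y
(3) = r^2*(392*x + 56) + r*(-49*x^2 - 119*x - 16) + 14*x^2 + 2*x
(4) = -5*x^2 + 7*x + 6
(5) = -11*r + 35*w^2 + w*(7*r + 15) - 110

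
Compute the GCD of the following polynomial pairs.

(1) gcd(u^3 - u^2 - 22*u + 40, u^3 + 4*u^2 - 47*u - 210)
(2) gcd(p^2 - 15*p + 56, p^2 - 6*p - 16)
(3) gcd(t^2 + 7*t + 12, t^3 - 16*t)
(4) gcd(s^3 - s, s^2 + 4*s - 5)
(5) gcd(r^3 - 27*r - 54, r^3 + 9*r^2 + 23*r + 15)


(1) = u + 5
(2) = p - 8
(3) = gcd((t + 3)*(t + 4), t*(t - 4)*(t + 4)) = t + 4
(4) = s - 1
(5) = gcd((r - 6)*(r + 3)^2, (r + 1)*(r + 3)*(r + 5)) = r + 3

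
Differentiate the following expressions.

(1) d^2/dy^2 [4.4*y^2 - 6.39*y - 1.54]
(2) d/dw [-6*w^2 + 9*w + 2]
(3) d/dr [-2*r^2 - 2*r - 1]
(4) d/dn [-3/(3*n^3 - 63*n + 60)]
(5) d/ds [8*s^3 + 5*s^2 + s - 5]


(1) = 8.80000000000000
(2) = 9 - 12*w
(3) = -4*r - 2
(4) = 3*(n^2 - 7)/(n^3 - 21*n + 20)^2
(5) = 24*s^2 + 10*s + 1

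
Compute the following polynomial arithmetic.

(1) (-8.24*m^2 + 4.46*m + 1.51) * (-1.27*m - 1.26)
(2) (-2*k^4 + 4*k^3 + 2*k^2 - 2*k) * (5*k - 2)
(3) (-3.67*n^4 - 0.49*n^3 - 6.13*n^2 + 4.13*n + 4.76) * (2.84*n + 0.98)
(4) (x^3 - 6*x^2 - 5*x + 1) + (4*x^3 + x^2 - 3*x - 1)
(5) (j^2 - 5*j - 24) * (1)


(1) = 10.4648*m^3 + 4.7182*m^2 - 7.5373*m - 1.9026
(2) = -10*k^5 + 24*k^4 + 2*k^3 - 14*k^2 + 4*k
(3) = -10.4228*n^5 - 4.9882*n^4 - 17.8894*n^3 + 5.7218*n^2 + 17.5658*n + 4.6648
(4) = 5*x^3 - 5*x^2 - 8*x
(5) = j^2 - 5*j - 24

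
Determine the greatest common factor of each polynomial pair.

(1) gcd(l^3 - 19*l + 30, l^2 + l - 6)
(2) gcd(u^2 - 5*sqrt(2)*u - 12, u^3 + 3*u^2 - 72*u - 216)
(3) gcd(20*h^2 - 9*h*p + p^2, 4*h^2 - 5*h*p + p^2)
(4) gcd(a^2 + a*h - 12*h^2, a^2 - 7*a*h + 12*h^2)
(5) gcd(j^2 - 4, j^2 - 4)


(1) = l - 2
(2) = gcd((u - 6*sqrt(2))*(u + sqrt(2)), (u + 3)*(u - 6*sqrt(2))*(u + 6*sqrt(2))) = u - 6*sqrt(2)
(3) = -4*h + p
(4) = gcd((a - 3*h)*(a + 4*h), (a - 4*h)*(a - 3*h)) = a - 3*h
(5) = j^2 - 4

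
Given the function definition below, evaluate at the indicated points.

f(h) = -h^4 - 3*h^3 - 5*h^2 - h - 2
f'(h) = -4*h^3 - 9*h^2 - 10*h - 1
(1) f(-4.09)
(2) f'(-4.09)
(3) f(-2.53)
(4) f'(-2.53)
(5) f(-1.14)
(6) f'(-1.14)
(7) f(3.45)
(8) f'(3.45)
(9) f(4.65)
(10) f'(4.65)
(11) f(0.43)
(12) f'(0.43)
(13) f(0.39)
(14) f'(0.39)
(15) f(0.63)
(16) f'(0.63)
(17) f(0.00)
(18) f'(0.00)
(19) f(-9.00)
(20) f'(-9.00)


(1) = -156.13
(2) = 163.02
(3) = -23.86
(4) = 31.47
(5) = -4.60
(6) = 4.63
(7) = -329.82
(8) = -306.88
(9) = -883.93
(10) = -644.28
(11) = -3.63
(12) = -7.28
(13) = -3.35
(14) = -6.51
(15) = -5.52
(16) = -11.87
(17) = -2.00
(18) = -1.00
(19) = -4772.00
(20) = 2276.00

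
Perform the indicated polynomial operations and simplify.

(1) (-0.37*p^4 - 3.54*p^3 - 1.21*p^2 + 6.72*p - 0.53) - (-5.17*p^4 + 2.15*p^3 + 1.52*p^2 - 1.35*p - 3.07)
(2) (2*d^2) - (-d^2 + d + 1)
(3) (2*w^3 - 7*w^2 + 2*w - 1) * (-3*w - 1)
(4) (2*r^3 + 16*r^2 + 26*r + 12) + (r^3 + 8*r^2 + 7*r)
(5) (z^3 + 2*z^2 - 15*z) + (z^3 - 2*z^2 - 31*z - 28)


(1) = 4.8*p^4 - 5.69*p^3 - 2.73*p^2 + 8.07*p + 2.54
(2) = 3*d^2 - d - 1
(3) = -6*w^4 + 19*w^3 + w^2 + w + 1
(4) = 3*r^3 + 24*r^2 + 33*r + 12
(5) = 2*z^3 - 46*z - 28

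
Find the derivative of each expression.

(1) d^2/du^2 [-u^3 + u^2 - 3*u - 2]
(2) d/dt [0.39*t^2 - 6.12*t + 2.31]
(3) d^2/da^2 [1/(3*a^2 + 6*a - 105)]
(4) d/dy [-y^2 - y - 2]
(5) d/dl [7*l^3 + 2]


(1) = 2 - 6*u
(2) = 0.78*t - 6.12
(3) = 2*(-a^2 - 2*a + 4*(a + 1)^2 + 35)/(3*(a^2 + 2*a - 35)^3)
(4) = -2*y - 1
(5) = 21*l^2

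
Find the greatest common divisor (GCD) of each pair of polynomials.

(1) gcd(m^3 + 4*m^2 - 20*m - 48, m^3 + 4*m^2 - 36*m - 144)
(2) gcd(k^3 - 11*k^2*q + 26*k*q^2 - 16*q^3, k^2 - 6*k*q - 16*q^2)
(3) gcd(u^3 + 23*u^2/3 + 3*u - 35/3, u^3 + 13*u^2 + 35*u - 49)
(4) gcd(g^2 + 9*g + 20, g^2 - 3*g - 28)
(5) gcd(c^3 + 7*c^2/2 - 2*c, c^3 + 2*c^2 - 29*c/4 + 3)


(1) = m + 6
(2) = gcd((k - 8*q)*(k - 2*q)*(k - q), (k - 8*q)*(k + 2*q)) = -k + 8*q
(3) = gcd((u - 1)*(u + 5/3)*(u + 7), (u - 1)*(u + 7)^2) = u^2 + 6*u - 7
(4) = gcd((g + 4)*(g + 5), (g - 7)*(g + 4)) = g + 4
(5) = gcd(c*(c - 1/2)*(c + 4), (c - 3/2)*(c - 1/2)*(c + 4)) = c^2 + 7*c/2 - 2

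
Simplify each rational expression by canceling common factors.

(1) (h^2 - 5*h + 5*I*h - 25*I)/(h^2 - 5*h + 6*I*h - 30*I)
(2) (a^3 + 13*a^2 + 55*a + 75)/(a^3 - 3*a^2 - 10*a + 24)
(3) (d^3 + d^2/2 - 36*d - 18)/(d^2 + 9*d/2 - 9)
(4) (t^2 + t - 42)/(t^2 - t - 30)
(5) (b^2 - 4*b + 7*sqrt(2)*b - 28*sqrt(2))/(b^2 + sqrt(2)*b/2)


(1) = (h + 5*I)/(h + 6*I)
(2) = (a^2 + 10*a + 25)/(a^2 - 6*a + 8)
(3) = (2*d^2 - 11*d - 6)/(2*d - 3)
(4) = (t + 7)/(t + 5)
(5) = (2*b^2 + b*(-8 + 14*sqrt(2)) - 56*sqrt(2))/(2*b^2 + sqrt(2)*b)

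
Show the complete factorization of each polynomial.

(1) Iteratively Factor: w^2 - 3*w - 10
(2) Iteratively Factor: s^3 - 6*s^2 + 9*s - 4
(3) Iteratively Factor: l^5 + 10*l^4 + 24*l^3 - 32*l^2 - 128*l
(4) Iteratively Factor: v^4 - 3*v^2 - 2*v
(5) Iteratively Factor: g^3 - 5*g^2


(1) = (w + 2)*(w - 5)
(2) = (s - 1)*(s^2 - 5*s + 4) = (s - 1)^2*(s - 4)
(3) = (l)*(l^4 + 10*l^3 + 24*l^2 - 32*l - 128) = l*(l + 4)*(l^3 + 6*l^2 - 32) = l*(l - 2)*(l + 4)*(l^2 + 8*l + 16) = l*(l - 2)*(l + 4)^2*(l + 4)
(4) = (v)*(v^3 - 3*v - 2) = v*(v + 1)*(v^2 - v - 2) = v*(v + 1)^2*(v - 2)
(5) = (g)*(g^2 - 5*g) = g*(g - 5)*(g)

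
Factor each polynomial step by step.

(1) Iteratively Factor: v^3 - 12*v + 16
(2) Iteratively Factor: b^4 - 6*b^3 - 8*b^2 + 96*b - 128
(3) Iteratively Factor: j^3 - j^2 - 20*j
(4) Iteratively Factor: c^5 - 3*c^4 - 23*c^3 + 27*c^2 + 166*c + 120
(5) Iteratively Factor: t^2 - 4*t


(1) = (v - 2)*(v^2 + 2*v - 8) = (v - 2)^2*(v + 4)
(2) = (b + 4)*(b^3 - 10*b^2 + 32*b - 32) = (b - 2)*(b + 4)*(b^2 - 8*b + 16) = (b - 4)*(b - 2)*(b + 4)*(b - 4)
(3) = (j - 5)*(j^2 + 4*j) = j*(j - 5)*(j + 4)
(4) = (c + 3)*(c^4 - 6*c^3 - 5*c^2 + 42*c + 40) = (c - 4)*(c + 3)*(c^3 - 2*c^2 - 13*c - 10) = (c - 4)*(c + 1)*(c + 3)*(c^2 - 3*c - 10) = (c - 5)*(c - 4)*(c + 1)*(c + 3)*(c + 2)
(5) = (t - 4)*(t)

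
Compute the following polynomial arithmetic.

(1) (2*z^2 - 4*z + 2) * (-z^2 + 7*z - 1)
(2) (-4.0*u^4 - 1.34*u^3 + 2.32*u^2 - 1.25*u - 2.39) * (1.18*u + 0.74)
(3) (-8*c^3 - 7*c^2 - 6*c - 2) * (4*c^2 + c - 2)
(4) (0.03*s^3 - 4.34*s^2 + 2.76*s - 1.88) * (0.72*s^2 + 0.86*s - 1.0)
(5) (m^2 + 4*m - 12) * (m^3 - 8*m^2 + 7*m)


(1) = -2*z^4 + 18*z^3 - 32*z^2 + 18*z - 2
(2) = -4.72*u^5 - 4.5412*u^4 + 1.746*u^3 + 0.2418*u^2 - 3.7452*u - 1.7686
(3) = -32*c^5 - 36*c^4 - 15*c^3 + 10*c + 4
(4) = 0.0216*s^5 - 3.099*s^4 - 1.7752*s^3 + 5.36*s^2 - 4.3768*s + 1.88
(5) = m^5 - 4*m^4 - 37*m^3 + 124*m^2 - 84*m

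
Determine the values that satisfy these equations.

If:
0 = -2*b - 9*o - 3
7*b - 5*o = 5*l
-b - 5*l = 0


Then:
b = -15/82
l = 3/82
o = -12/41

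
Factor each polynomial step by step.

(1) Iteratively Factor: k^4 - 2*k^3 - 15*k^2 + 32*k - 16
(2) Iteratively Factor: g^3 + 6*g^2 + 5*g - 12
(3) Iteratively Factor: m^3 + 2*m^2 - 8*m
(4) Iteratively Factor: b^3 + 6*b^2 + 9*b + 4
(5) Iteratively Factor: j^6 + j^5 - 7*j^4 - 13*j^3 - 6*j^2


(1) = (k - 1)*(k^3 - k^2 - 16*k + 16) = (k - 4)*(k - 1)*(k^2 + 3*k - 4) = (k - 4)*(k - 1)*(k + 4)*(k - 1)
(2) = (g - 1)*(g^2 + 7*g + 12) = (g - 1)*(g + 3)*(g + 4)
(3) = (m)*(m^2 + 2*m - 8) = m*(m + 4)*(m - 2)
(4) = (b + 4)*(b^2 + 2*b + 1) = (b + 1)*(b + 4)*(b + 1)
(5) = (j)*(j^5 + j^4 - 7*j^3 - 13*j^2 - 6*j) = j^2*(j^4 + j^3 - 7*j^2 - 13*j - 6) = j^2*(j - 3)*(j^3 + 4*j^2 + 5*j + 2) = j^2*(j - 3)*(j + 1)*(j^2 + 3*j + 2) = j^2*(j - 3)*(j + 1)*(j + 2)*(j + 1)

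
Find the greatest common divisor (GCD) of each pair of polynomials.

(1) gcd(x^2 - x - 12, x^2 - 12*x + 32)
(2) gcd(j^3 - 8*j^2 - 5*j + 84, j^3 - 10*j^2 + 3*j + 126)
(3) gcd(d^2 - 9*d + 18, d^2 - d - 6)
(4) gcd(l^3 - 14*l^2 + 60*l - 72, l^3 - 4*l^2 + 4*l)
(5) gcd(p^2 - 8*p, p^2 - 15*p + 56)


(1) = x - 4
(2) = gcd((j - 7)*(j - 4)*(j + 3), (j - 7)*(j - 6)*(j + 3)) = j^2 - 4*j - 21
(3) = gcd((d - 6)*(d - 3), (d - 3)*(d + 2)) = d - 3
(4) = l - 2
(5) = p - 8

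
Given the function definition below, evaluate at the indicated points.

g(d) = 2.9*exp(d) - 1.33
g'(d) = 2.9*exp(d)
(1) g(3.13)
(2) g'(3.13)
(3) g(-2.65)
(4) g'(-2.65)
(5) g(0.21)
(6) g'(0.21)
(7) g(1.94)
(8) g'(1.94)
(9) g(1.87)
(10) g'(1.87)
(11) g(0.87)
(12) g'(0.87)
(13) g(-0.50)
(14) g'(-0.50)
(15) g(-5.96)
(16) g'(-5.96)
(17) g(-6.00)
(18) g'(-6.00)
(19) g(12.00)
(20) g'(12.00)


(1) = 65.00
(2) = 66.33
(3) = -1.13
(4) = 0.20
(5) = 2.25
(6) = 3.58
(7) = 18.85
(8) = 20.18
(9) = 17.49
(10) = 18.82
(11) = 5.59
(12) = 6.92
(13) = 0.43
(14) = 1.76
(15) = -1.32
(16) = 0.01
(17) = -1.32
(18) = 0.01
(19) = 471987.57
(20) = 471988.90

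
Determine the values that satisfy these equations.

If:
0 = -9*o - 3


Then:
o = -1/3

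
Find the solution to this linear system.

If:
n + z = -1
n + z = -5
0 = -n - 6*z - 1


Then:
No Solution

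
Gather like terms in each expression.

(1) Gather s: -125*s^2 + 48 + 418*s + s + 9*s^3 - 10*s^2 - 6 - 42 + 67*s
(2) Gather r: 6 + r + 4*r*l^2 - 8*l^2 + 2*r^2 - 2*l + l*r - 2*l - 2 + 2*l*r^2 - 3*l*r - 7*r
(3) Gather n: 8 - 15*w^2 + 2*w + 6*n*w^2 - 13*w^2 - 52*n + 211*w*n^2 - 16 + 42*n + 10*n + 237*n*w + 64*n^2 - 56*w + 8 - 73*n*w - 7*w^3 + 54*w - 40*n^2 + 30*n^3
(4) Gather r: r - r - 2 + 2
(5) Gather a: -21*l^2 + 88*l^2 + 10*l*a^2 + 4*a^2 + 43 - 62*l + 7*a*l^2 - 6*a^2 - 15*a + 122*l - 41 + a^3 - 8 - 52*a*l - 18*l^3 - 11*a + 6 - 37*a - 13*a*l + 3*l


(1) = 9*s^3 - 135*s^2 + 486*s
(2) = -8*l^2 - 4*l + r^2*(2*l + 2) + r*(4*l^2 - 2*l - 6) + 4
(3) = 30*n^3 + n^2*(211*w + 24) + n*(6*w^2 + 164*w) - 7*w^3 - 28*w^2
(4) = 0
(5) = a^3 + a^2*(10*l - 2) + a*(7*l^2 - 65*l - 63) - 18*l^3 + 67*l^2 + 63*l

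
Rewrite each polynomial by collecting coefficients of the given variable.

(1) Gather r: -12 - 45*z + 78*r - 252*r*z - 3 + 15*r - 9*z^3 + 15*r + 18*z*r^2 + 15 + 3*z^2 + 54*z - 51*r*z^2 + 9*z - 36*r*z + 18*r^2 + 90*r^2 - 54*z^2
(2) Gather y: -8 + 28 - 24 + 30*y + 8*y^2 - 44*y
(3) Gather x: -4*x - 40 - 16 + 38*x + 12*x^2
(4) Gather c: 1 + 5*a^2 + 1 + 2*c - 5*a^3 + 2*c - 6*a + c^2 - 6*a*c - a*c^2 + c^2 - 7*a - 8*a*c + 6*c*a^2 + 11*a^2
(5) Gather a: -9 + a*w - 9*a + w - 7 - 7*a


(1) = r^2*(18*z + 108) + r*(-51*z^2 - 288*z + 108) - 9*z^3 - 51*z^2 + 18*z
(2) = 8*y^2 - 14*y - 4
(3) = 12*x^2 + 34*x - 56
(4) = -5*a^3 + 16*a^2 - 13*a + c^2*(2 - a) + c*(6*a^2 - 14*a + 4) + 2
(5) = a*(w - 16) + w - 16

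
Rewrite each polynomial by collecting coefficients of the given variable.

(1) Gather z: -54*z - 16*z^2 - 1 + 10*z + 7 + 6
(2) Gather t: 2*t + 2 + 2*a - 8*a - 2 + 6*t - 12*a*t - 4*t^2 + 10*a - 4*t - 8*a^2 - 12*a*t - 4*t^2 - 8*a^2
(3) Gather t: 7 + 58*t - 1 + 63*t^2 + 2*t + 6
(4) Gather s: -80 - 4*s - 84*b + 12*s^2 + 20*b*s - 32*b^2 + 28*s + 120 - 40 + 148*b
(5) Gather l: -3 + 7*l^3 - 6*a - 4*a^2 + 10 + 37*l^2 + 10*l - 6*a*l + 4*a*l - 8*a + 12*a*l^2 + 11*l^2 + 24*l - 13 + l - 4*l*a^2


(1) = -16*z^2 - 44*z + 12
(2) = -16*a^2 + 4*a - 8*t^2 + t*(4 - 24*a)
(3) = 63*t^2 + 60*t + 12
(4) = -32*b^2 + 64*b + 12*s^2 + s*(20*b + 24)
(5) = -4*a^2 - 14*a + 7*l^3 + l^2*(12*a + 48) + l*(-4*a^2 - 2*a + 35) - 6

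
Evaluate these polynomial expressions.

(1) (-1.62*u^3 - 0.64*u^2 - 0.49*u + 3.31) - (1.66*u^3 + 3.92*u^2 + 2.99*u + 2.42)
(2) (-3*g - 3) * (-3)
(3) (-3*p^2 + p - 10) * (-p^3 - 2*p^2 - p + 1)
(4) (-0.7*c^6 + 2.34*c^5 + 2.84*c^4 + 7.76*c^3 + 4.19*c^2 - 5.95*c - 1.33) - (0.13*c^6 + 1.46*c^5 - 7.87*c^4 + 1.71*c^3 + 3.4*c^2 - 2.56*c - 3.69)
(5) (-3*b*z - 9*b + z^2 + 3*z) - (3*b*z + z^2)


(1) = -3.28*u^3 - 4.56*u^2 - 3.48*u + 0.89
(2) = 9*g + 9
(3) = 3*p^5 + 5*p^4 + 11*p^3 + 16*p^2 + 11*p - 10
(4) = -0.83*c^6 + 0.88*c^5 + 10.71*c^4 + 6.05*c^3 + 0.79*c^2 - 3.39*c + 2.36
(5) = -6*b*z - 9*b + 3*z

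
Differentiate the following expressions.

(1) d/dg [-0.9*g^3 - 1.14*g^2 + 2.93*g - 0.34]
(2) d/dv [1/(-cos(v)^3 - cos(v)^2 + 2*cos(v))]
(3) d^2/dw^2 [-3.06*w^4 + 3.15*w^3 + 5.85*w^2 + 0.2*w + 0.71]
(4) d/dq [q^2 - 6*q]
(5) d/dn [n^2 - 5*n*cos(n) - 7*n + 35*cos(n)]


(1) = -2.7*g^2 - 2.28*g + 2.93
(2) = (-3*cos(v)^2 - 2*cos(v) + 2)*sin(v)/((cos(v)^2 + cos(v) - 2)^2*cos(v)^2)
(3) = -36.72*w^2 + 18.9*w + 11.7
(4) = 2*q - 6
(5) = 5*n*sin(n) + 2*n - 35*sin(n) - 5*cos(n) - 7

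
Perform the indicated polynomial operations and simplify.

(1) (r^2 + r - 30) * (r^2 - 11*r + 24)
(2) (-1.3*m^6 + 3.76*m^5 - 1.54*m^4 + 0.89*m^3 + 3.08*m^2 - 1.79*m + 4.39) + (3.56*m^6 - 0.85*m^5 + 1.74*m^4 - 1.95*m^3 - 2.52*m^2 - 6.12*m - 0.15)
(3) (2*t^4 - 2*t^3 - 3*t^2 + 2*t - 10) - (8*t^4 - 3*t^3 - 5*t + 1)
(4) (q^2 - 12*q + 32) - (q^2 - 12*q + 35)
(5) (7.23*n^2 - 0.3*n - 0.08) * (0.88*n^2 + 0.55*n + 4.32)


(1) = r^4 - 10*r^3 - 17*r^2 + 354*r - 720
(2) = 2.26*m^6 + 2.91*m^5 + 0.2*m^4 - 1.06*m^3 + 0.56*m^2 - 7.91*m + 4.24
(3) = -6*t^4 + t^3 - 3*t^2 + 7*t - 11
(4) = -3
(5) = 6.3624*n^4 + 3.7125*n^3 + 30.9982*n^2 - 1.34*n - 0.3456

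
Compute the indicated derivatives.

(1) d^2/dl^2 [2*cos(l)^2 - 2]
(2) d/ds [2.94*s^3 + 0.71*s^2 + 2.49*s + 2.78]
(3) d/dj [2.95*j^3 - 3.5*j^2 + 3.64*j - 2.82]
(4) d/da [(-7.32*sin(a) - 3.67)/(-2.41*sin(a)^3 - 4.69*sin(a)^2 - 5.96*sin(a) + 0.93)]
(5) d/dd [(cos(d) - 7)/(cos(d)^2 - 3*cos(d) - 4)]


(1) = -4*cos(2*l)
(2) = 8.82*s^2 + 1.42*s + 2.49
(3) = 8.85*j^2 - 7.0*j + 3.64
(4) = (-60.8864*sin(a) + 8.8206*sin(3*a) + 30.43245*cos(2*a) - 59.11325)*cos(a)/(2.41*sin(a)^3 + 4.69*sin(a)^2 + 5.96*sin(a) - 0.93)^2
(5) = (cos(d)^2 - 14*cos(d) + 25)*sin(d)/((cos(d) - 4)^2*(cos(d) + 1)^2)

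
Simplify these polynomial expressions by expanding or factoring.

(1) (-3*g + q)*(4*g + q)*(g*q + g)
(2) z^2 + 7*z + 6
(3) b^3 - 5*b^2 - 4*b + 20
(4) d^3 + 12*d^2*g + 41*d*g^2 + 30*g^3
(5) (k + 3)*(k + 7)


(1) = -12*g^3*q - 12*g^3 + g^2*q^2 + g^2*q + g*q^3 + g*q^2
(2) = (z + 1)*(z + 6)
(3) = (b - 5)*(b - 2)*(b + 2)
(4) = (d + g)*(d + 5*g)*(d + 6*g)
(5) = k^2 + 10*k + 21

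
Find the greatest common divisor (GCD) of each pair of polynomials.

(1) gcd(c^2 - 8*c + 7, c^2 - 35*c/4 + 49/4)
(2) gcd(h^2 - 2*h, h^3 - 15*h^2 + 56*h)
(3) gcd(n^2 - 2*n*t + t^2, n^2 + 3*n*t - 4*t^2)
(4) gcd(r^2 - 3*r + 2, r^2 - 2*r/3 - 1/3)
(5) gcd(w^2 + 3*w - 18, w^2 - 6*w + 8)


(1) = gcd((c - 7)*(c - 1), (c - 7)*(c - 7/4)) = c - 7
(2) = gcd(h*(h - 2), h*(h - 8)*(h - 7)) = h
(3) = gcd((n - t)^2, (n - t)*(n + 4*t)) = -n + t
(4) = gcd((r - 2)*(r - 1), (r - 1)*(r + 1/3)) = r - 1
(5) = 1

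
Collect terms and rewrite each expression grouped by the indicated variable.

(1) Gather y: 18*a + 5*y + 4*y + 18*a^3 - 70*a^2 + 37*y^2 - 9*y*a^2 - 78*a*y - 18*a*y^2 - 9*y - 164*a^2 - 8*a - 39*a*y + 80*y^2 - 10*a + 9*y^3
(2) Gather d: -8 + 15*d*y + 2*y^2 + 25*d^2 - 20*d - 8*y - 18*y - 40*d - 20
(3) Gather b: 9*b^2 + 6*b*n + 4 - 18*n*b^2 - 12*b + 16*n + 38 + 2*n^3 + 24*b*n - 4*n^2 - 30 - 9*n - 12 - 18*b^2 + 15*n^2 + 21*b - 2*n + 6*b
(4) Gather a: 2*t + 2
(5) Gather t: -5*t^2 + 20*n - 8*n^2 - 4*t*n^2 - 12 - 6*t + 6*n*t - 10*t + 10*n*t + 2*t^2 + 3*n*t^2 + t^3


(1) = 18*a^3 - 234*a^2 + 9*y^3 + y^2*(117 - 18*a) + y*(-9*a^2 - 117*a)
(2) = 25*d^2 + d*(15*y - 60) + 2*y^2 - 26*y - 28
(3) = b^2*(-18*n - 9) + b*(30*n + 15) + 2*n^3 + 11*n^2 + 5*n
(4) = 2*t + 2
(5) = -8*n^2 + 20*n + t^3 + t^2*(3*n - 3) + t*(-4*n^2 + 16*n - 16) - 12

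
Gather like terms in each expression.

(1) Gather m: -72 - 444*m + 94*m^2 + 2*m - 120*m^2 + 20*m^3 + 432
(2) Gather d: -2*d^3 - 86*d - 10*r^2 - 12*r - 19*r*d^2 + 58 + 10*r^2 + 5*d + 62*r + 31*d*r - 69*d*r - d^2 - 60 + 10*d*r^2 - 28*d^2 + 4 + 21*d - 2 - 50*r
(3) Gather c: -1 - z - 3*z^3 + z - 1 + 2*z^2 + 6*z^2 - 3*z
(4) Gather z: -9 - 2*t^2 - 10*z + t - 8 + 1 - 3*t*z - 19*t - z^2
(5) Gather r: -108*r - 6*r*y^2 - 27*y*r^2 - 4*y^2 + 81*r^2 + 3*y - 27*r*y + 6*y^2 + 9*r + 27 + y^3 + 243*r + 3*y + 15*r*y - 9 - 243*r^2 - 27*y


(1) = 20*m^3 - 26*m^2 - 442*m + 360
(2) = -2*d^3 + d^2*(-19*r - 29) + d*(10*r^2 - 38*r - 60)
(3) = -3*z^3 + 8*z^2 - 3*z - 2
(4) = -2*t^2 - 18*t - z^2 + z*(-3*t - 10) - 16
(5) = r^2*(-27*y - 162) + r*(-6*y^2 - 12*y + 144) + y^3 + 2*y^2 - 21*y + 18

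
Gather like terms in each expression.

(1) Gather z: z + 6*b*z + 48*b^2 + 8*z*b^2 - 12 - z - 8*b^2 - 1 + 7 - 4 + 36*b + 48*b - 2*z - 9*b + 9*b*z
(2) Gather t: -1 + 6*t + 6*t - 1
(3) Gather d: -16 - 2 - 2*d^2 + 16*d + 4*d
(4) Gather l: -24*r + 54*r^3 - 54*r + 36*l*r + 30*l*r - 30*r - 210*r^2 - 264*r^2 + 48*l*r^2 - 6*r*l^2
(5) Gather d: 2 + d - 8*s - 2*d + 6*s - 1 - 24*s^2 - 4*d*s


(1) = 40*b^2 + 75*b + z*(8*b^2 + 15*b - 2) - 10
(2) = 12*t - 2
(3) = -2*d^2 + 20*d - 18
(4) = -6*l^2*r + l*(48*r^2 + 66*r) + 54*r^3 - 474*r^2 - 108*r
(5) = d*(-4*s - 1) - 24*s^2 - 2*s + 1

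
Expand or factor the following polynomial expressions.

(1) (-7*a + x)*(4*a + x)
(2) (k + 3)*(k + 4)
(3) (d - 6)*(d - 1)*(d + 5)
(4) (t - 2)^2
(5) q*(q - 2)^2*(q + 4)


(1) = -28*a^2 - 3*a*x + x^2
(2) = k^2 + 7*k + 12
(3) = d^3 - 2*d^2 - 29*d + 30
(4) = t^2 - 4*t + 4
(5) = q^4 - 12*q^2 + 16*q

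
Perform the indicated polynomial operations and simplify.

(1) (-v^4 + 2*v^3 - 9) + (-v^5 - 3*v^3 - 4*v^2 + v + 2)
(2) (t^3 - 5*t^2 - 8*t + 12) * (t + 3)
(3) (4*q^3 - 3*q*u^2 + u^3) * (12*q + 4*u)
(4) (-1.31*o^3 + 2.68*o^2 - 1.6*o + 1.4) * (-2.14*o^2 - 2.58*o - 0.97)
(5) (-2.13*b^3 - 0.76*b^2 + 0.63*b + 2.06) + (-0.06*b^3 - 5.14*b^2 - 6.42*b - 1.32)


(1) = -v^5 - v^4 - v^3 - 4*v^2 + v - 7
(2) = t^4 - 2*t^3 - 23*t^2 - 12*t + 36
(3) = 48*q^4 + 16*q^3*u - 36*q^2*u^2 + 4*u^4
(4) = 2.8034*o^5 - 2.3554*o^4 - 2.2197*o^3 - 1.4676*o^2 - 2.06*o - 1.358
(5) = -2.19*b^3 - 5.9*b^2 - 5.79*b + 0.74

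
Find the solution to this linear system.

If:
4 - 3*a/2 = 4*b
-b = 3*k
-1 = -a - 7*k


Then:
a = 16/9
b = 1/3
k = -1/9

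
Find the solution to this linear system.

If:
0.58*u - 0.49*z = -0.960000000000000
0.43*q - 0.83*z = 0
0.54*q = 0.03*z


Then:
q = 0.00
u = -1.66
z = 0.00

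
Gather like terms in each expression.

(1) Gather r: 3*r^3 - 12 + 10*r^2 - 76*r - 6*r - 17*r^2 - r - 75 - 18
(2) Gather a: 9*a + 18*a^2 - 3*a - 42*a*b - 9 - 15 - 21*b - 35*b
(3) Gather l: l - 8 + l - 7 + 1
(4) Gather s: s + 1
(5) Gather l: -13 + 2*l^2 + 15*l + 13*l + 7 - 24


(1) = 3*r^3 - 7*r^2 - 83*r - 105
(2) = 18*a^2 + a*(6 - 42*b) - 56*b - 24
(3) = 2*l - 14
(4) = s + 1
(5) = 2*l^2 + 28*l - 30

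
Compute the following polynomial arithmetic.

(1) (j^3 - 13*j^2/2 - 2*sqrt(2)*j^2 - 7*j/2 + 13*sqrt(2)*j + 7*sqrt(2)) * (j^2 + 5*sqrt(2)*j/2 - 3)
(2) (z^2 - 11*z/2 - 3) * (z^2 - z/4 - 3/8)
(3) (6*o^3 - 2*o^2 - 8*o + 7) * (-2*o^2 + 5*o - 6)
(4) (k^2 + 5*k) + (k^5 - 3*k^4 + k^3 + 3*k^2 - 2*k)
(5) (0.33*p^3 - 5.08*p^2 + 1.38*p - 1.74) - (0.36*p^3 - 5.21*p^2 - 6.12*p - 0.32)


(1) = j^5 - 13*j^4/2 + sqrt(2)*j^4/2 - 33*j^3/2 - 13*sqrt(2)*j^3/4 + 17*sqrt(2)*j^2/4 + 169*j^2/2 - 39*sqrt(2)*j + 91*j/2 - 21*sqrt(2)
(2) = z^4 - 23*z^3/4 - 2*z^2 + 45*z/16 + 9/8
(3) = -12*o^5 + 34*o^4 - 30*o^3 - 42*o^2 + 83*o - 42
(4) = k^5 - 3*k^4 + k^3 + 4*k^2 + 3*k
(5) = -0.03*p^3 + 0.13*p^2 + 7.5*p - 1.42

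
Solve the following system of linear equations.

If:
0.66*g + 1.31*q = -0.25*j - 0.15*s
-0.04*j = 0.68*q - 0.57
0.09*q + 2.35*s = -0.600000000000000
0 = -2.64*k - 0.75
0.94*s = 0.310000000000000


Then:
g = -73.53
j = 273.97
k = -0.28
q = -15.28
s = 0.33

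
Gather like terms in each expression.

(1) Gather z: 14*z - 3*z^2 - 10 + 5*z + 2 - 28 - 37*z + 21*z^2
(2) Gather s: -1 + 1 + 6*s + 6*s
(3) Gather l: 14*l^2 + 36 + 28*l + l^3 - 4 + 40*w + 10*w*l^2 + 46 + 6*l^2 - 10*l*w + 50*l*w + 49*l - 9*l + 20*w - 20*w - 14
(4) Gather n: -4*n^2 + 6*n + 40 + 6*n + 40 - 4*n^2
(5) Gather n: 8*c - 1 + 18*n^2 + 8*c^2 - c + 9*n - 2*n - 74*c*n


(1) = 18*z^2 - 18*z - 36
(2) = 12*s
(3) = l^3 + l^2*(10*w + 20) + l*(40*w + 68) + 40*w + 64
(4) = -8*n^2 + 12*n + 80
(5) = 8*c^2 + 7*c + 18*n^2 + n*(7 - 74*c) - 1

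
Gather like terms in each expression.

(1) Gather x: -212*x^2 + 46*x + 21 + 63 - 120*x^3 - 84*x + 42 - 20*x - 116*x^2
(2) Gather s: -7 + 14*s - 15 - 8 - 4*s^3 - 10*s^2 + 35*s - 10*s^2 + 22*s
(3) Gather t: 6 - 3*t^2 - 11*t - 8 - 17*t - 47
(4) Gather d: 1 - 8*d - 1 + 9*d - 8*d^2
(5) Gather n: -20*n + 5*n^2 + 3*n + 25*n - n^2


(1) = -120*x^3 - 328*x^2 - 58*x + 126
(2) = -4*s^3 - 20*s^2 + 71*s - 30
(3) = -3*t^2 - 28*t - 49
(4) = -8*d^2 + d
(5) = 4*n^2 + 8*n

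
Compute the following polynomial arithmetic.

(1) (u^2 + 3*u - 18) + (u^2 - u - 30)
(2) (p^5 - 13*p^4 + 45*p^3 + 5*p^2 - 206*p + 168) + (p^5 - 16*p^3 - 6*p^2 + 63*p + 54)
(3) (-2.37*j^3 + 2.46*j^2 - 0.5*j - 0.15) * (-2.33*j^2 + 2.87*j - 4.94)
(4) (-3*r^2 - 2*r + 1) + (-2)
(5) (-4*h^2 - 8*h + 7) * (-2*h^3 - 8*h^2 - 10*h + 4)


(1) = 2*u^2 + 2*u - 48
(2) = 2*p^5 - 13*p^4 + 29*p^3 - p^2 - 143*p + 222
(3) = 5.5221*j^5 - 12.5337*j^4 + 19.933*j^3 - 13.2379*j^2 + 2.0395*j + 0.741
(4) = -3*r^2 - 2*r - 1
(5) = 8*h^5 + 48*h^4 + 90*h^3 + 8*h^2 - 102*h + 28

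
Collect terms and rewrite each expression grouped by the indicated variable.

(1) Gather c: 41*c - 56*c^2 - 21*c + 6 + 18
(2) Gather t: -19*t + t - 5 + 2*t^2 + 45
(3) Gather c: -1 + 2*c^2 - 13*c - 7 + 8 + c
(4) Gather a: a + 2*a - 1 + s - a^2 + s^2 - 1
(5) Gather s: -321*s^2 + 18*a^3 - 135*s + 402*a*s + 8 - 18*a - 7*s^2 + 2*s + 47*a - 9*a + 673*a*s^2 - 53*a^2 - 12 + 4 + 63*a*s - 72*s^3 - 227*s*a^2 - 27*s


(1) = -56*c^2 + 20*c + 24
(2) = 2*t^2 - 18*t + 40
(3) = 2*c^2 - 12*c
(4) = -a^2 + 3*a + s^2 + s - 2
(5) = 18*a^3 - 53*a^2 + 20*a - 72*s^3 + s^2*(673*a - 328) + s*(-227*a^2 + 465*a - 160)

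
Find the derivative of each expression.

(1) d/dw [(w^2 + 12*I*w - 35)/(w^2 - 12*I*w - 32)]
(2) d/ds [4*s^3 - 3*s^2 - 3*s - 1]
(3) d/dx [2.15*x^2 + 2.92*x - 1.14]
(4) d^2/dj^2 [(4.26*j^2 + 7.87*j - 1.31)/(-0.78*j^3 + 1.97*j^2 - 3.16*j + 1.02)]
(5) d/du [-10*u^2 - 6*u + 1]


(1) = 6*(-4*I*w^2 + w - 134*I)/(w^4 - 24*I*w^3 - 208*w^2 + 768*I*w + 1024)
(2) = 12*s^2 - 6*s - 3
(3) = 4.3*x + 2.92
(4) = (-5.183568*j^6 - 28.728648*j^5 + 145.122588*j^4 - 154.984838*j^3 + 26.101002*j^2 + 52.207212*j - 38.699732)/(0.474552*j^9 - 3.595644*j^8 + 14.848938*j^7 - 38.641013*j^6 + 69.561228*j^5 - 85.975026*j^4 + 72.087256*j^3 - 36.7047*j^2 + 9.862992*j - 1.061208)
(5) = -20*u - 6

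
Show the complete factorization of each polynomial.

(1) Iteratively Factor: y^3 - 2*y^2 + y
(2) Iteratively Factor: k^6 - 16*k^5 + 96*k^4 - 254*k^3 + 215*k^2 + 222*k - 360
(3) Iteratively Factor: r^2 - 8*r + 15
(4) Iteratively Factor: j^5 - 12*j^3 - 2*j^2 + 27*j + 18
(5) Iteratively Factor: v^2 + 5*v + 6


(1) = (y)*(y^2 - 2*y + 1) = y*(y - 1)*(y - 1)
(2) = (k - 2)*(k^5 - 14*k^4 + 68*k^3 - 118*k^2 - 21*k + 180) = (k - 4)*(k - 2)*(k^4 - 10*k^3 + 28*k^2 - 6*k - 45) = (k - 4)*(k - 3)*(k - 2)*(k^3 - 7*k^2 + 7*k + 15) = (k - 4)*(k - 3)*(k - 2)*(k + 1)*(k^2 - 8*k + 15) = (k - 4)*(k - 3)^2*(k - 2)*(k + 1)*(k - 5)
(3) = (r - 3)*(r - 5)
(4) = (j - 2)*(j^4 + 2*j^3 - 8*j^2 - 18*j - 9) = (j - 2)*(j + 1)*(j^3 + j^2 - 9*j - 9) = (j - 2)*(j + 1)^2*(j^2 - 9) = (j - 3)*(j - 2)*(j + 1)^2*(j + 3)
(5) = (v + 3)*(v + 2)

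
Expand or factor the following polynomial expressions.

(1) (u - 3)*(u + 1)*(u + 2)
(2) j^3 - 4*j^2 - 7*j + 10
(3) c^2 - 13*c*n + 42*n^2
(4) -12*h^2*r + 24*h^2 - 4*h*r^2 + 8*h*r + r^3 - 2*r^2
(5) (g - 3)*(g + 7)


(1) = u^3 - 7*u - 6
(2) = (j - 5)*(j - 1)*(j + 2)
(3) = (c - 7*n)*(c - 6*n)
(4) = (-6*h + r)*(2*h + r)*(r - 2)
(5) = g^2 + 4*g - 21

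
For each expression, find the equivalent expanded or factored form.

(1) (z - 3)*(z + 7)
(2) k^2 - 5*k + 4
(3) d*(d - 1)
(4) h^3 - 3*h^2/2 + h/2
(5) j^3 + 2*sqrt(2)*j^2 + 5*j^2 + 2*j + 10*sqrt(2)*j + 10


(1) = z^2 + 4*z - 21
(2) = (k - 4)*(k - 1)
(3) = d^2 - d
(4) = h*(h - 1)*(h - 1/2)
(5) = (j + 5)*(j + sqrt(2))^2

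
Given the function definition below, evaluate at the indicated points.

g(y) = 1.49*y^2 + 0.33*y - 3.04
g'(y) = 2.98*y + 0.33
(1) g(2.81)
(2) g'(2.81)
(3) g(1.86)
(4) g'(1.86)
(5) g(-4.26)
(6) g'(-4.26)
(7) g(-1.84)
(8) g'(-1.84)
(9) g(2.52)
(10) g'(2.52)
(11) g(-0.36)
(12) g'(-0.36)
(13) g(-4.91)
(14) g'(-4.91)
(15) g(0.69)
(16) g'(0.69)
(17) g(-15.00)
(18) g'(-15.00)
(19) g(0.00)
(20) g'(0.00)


(1) = 9.65
(2) = 8.70
(3) = 2.73
(4) = 5.87
(5) = 22.59
(6) = -12.36
(7) = 1.40
(8) = -5.15
(9) = 7.25
(10) = 7.84
(11) = -2.97
(12) = -0.74
(13) = 31.26
(14) = -14.30
(15) = -2.10
(16) = 2.39
(17) = 327.26
(18) = -44.37
(19) = -3.04
(20) = 0.33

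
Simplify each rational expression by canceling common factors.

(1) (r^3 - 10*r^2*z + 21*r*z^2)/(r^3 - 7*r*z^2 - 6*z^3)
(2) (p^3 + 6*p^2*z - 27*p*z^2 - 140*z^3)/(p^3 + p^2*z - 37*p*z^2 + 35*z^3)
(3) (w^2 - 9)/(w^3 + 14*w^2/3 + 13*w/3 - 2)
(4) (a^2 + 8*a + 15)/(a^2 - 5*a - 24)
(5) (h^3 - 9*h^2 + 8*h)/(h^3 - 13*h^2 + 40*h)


(1) = (r^2 - 7*r*z)/(r^2 + 3*r*z + 2*z^2)
(2) = (-p - 4*z)/(-p + z)
(3) = (3*w - 9)/(3*w^2 + 5*w - 2)
(4) = (a + 5)/(a - 8)
(5) = (h - 1)/(h - 5)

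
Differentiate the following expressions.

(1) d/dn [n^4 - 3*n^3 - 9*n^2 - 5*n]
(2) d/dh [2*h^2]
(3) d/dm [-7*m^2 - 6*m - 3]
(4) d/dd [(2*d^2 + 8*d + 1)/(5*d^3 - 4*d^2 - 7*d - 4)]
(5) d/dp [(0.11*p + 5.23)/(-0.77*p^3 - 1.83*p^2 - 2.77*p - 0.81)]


(1) = 4*n^3 - 9*n^2 - 18*n - 5
(2) = 4*h
(3) = -14*m - 6
(4) = (-10*d^4 - 80*d^3 + 3*d^2 - 8*d - 25)/(25*d^6 - 40*d^5 - 54*d^4 + 16*d^3 + 81*d^2 + 56*d + 16)
(5) = (0.1694*p^3 + 12.2826*p^2 + 19.1418*p + 14.398)/(0.5929*p^6 + 2.8182*p^5 + 7.6147*p^4 + 11.3856*p^3 + 10.6375*p^2 + 4.4874*p + 0.6561)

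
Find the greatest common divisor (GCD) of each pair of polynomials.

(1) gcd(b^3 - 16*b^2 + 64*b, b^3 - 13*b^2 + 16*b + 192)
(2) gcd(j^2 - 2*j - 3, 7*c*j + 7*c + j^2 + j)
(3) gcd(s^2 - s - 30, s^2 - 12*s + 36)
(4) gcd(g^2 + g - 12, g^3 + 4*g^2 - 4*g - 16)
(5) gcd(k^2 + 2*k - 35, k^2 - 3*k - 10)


(1) = gcd(b*(b - 8)^2, (b - 8)^2*(b + 3)) = b^2 - 16*b + 64
(2) = gcd((j - 3)*(j + 1), (7*c + j)*(j + 1)) = j + 1
(3) = s - 6
(4) = gcd((g - 3)*(g + 4), (g - 2)*(g + 2)*(g + 4)) = g + 4
(5) = gcd((k - 5)*(k + 7), (k - 5)*(k + 2)) = k - 5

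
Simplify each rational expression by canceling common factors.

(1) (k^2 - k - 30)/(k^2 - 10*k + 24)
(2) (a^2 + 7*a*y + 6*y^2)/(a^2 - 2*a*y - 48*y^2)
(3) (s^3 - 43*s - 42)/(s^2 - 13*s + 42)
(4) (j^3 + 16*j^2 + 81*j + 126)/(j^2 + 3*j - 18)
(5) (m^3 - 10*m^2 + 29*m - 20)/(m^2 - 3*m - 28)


(1) = (k + 5)/(k - 4)
(2) = (-a - y)/(-a + 8*y)
(3) = (s^2 + 7*s + 6)/(s - 6)
(4) = (j^2 + 10*j + 21)/(j - 3)
(5) = (m^3 - 10*m^2 + 29*m - 20)/(m^2 - 3*m - 28)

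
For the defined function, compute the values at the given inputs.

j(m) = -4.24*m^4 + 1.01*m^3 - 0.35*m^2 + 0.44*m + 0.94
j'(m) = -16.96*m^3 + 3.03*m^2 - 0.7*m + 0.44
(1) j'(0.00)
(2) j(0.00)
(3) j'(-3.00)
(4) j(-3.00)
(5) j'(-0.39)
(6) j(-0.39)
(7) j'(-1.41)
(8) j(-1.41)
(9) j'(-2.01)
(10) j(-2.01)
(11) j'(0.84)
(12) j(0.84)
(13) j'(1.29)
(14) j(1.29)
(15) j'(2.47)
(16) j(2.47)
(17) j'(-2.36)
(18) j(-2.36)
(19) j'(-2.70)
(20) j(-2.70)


(1) = 0.44
(2) = 0.94
(3) = 487.73
(4) = -374.24
(5) = 2.18
(6) = 0.56
(7) = 54.99
(8) = -19.97
(9) = 151.81
(10) = -78.77
(11) = -8.06
(12) = -0.45
(13) = -31.83
(14) = -8.65
(15) = -238.38
(16) = -142.71
(17) = 241.89
(18) = -146.85
(19) = 358.24
(20) = -248.01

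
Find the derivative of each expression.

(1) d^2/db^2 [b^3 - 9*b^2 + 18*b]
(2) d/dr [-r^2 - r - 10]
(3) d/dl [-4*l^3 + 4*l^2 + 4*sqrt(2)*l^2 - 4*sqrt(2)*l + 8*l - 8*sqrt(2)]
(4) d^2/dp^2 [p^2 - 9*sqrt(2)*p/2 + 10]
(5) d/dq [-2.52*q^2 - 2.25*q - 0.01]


(1) = 6*b - 18
(2) = -2*r - 1
(3) = -12*l^2 + 8*l + 8*sqrt(2)*l - 4*sqrt(2) + 8
(4) = 2
(5) = -5.04*q - 2.25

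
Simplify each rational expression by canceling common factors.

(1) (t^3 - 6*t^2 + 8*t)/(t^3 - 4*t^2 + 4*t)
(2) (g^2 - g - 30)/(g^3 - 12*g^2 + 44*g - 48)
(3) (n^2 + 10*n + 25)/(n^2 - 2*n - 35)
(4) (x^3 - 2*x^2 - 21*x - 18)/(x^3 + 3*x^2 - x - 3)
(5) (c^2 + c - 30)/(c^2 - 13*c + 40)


(1) = (t - 4)/(t - 2)
(2) = (g + 5)/(g^2 - 6*g + 8)
(3) = (n + 5)/(n - 7)
(4) = (x - 6)/(x - 1)
(5) = (c + 6)/(c - 8)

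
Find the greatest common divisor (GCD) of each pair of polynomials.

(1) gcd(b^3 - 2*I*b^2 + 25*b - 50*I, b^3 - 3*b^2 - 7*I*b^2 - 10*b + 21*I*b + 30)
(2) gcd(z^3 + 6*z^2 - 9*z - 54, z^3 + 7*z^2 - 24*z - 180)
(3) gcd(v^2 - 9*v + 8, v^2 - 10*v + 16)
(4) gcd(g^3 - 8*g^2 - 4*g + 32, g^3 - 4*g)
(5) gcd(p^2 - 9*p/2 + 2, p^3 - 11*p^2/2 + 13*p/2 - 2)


(1) = gcd((b - 5*I)*(b - 2*I)*(b + 5*I), (b - 3)*(b - 5*I)*(b - 2*I)) = b^2 - 7*I*b - 10
(2) = gcd((z - 3)*(z + 3)*(z + 6), (z - 5)*(z + 6)^2) = z + 6
(3) = v - 8
(4) = g^2 - 4
(5) = p^2 - 9*p/2 + 2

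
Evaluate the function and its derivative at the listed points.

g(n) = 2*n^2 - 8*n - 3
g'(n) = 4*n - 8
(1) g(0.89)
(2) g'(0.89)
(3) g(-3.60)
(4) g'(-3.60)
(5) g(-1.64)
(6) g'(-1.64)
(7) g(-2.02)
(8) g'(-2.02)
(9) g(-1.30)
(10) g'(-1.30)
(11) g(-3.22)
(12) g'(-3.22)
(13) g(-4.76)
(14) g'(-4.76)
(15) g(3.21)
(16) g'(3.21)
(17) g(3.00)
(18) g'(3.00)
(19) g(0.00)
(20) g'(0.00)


(1) = -8.54
(2) = -4.44
(3) = 51.72
(4) = -22.40
(5) = 15.50
(6) = -14.56
(7) = 21.32
(8) = -16.08
(9) = 10.78
(10) = -13.20
(11) = 43.50
(12) = -20.88
(13) = 80.40
(14) = -27.04
(15) = -8.07
(16) = 4.84
(17) = -9.00
(18) = 4.00
(19) = -3.00
(20) = -8.00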